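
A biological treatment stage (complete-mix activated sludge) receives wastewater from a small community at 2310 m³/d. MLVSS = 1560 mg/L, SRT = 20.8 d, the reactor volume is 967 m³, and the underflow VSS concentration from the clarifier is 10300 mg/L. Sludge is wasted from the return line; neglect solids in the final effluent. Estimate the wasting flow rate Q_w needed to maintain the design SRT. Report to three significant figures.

θ_c = V·X/(Q_w·X_r) when wasting from the recycle, so Q_w = V·X/(θ_c·X_r) = 967.0 × 1560 / (20.8 × 10300) = 7.041 m³/d.

Q_w ≈ 7.04 m³/d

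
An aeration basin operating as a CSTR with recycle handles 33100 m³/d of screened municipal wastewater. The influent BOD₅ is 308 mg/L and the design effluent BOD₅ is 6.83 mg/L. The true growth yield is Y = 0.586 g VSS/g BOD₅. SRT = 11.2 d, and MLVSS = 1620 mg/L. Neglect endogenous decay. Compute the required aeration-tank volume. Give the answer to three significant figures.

V·X = Y·Q·ΔS·θ_c gives V = 0.586 × 33100 × (308 − 6.83) × 11.2 / 1620 = 40387 m³.

V ≈ 40400 m³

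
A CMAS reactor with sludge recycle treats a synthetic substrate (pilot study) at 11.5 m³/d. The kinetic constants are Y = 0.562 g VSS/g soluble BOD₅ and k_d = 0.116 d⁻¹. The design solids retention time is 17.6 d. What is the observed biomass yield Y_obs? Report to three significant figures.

Y_obs = Y / (1 + k_d θ_c) = 0.562 / (1 + 0.116 × 17.6) = 0.562 / 3.042 = 0.1848.

Y_obs ≈ 0.185 g VSS/g soluble BOD₅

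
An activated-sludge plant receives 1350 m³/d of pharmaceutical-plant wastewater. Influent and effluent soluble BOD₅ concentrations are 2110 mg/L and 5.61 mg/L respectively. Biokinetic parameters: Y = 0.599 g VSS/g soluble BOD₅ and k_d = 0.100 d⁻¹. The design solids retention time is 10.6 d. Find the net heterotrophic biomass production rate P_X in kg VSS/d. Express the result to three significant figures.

P_X ≈ 826 kg VSS/d

The observed yield is Y_obs = Y/(1 + k_d·θ_c) = 0.599 / (1 + 0.100 × 10.6) = 0.599 / 2.060 = 0.2908 g VSS per g soluble BOD₅ removed.
Substrate removed = Q·(S₀ − S) = 1350 m³/d × (2110 − 5.61) g/m³ = 2.84×10^6 g/d = 2841 kg/d.
P_X = Y_obs · Q(S₀ − S) = 0.2908 × 2841 = 826.1 kg VSS/d.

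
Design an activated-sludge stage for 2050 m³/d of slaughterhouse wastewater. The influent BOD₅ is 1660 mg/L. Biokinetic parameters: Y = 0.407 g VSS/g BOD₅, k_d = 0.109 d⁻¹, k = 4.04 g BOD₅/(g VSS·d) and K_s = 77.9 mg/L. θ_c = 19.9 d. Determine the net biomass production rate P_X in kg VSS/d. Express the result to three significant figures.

For a completely mixed reactor with recycle the Lawrence–McCarty relation gives S = K_s·(1 + k_d·θ_c) / [θ_c·(Y·k − k_d) − 1] = 77.9 × (1 + 0.109 × 19.9) / [19.9 × (0.407 × 4.04 − 0.109) − 1] = 246.9 / 29.55 = 8.354 mg/L.
The observed yield is Y_obs = Y/(1 + k_d·θ_c) = 0.407 / (1 + 0.109 × 19.9) = 0.407 / 3.169 = 0.1284 g VSS per g BOD₅ removed.
Q·(S₀ − S) = 2050 × (1660 − 8.35) × 10⁻³ = 3386 kg/d removed.
Biomass produced: P_X = Y_obs·Q·ΔS = 0.1284 × 3386 ≈ 434.8 kg VSS/d.

P_X ≈ 435 kg VSS/d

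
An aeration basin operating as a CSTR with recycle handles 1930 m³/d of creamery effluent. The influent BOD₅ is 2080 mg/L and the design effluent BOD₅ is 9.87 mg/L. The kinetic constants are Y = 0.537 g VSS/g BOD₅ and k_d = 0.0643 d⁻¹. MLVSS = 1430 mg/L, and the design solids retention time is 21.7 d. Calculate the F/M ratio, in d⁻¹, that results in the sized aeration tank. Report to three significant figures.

F/M ≈ 0.207 d⁻¹

From the SRT design equation V = Y Q (S₀−S) θ_c / [X (1 + k_d θ_c)] = 0.537 × 1930 × (2080 − 9.87) × 21.7 / [1430 × (1 + 0.0643 × 21.7)] = 4.66×10^7 / 3425 = 13592 m³.
F/M = applied load / biomass = Q·S₀/(V·X) = 1930 × 2080 / (13592 × 1430) = 0.2065 d⁻¹.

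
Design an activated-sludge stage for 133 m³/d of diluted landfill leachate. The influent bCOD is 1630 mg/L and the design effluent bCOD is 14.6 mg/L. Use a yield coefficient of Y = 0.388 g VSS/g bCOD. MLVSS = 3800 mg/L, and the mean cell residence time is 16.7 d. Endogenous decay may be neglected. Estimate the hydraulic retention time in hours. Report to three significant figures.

τ ≈ 66.1 h

With k_d = 0 the design equation reduces to V = Y Q (S₀−S) θ_c / X = 0.388 × 133 × (1630 − 14.6) × 16.7 / 3800 = 366.4 m³.
Hydraulic retention time τ = V/Q = 366.4 / 133 = 2.755 d = 66.11 h.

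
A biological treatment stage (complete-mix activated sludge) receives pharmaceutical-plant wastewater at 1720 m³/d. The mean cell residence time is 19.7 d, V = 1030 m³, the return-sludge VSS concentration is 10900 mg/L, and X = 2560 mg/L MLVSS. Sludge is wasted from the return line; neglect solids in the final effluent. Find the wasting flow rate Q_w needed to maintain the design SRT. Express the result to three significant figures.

θ_c = V·X/(Q_w·X_r) when wasting from the recycle, so Q_w = V·X/(θ_c·X_r) = 1030 × 2560 / (19.7 × 10900) = 12.28 m³/d.

Q_w ≈ 12.3 m³/d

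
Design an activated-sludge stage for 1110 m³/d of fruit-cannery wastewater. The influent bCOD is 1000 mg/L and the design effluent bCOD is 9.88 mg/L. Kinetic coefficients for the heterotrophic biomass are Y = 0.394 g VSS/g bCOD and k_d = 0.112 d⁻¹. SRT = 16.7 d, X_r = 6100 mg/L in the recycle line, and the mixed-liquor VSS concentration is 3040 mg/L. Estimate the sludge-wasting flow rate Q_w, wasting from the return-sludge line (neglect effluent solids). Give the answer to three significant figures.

Steady-state biomass mass balance: V·X·(1 + k_d·θ_c) = Y·Q·(S₀ − S)·θ_c, so V = 0.394 × 1110 × (1000 − 9.88) × 16.7 / [3040 × (1 + 0.112 × 16.7)] = 7.23×10^6 / 8726 = 828.7 m³.
Wasting from the return line (neglecting effluent solids): Q_w = V·X / (θ_c·X_r) = 828.7 × 3040 / (16.7 × 6100) = 24.73 m³/d.

Q_w ≈ 24.7 m³/d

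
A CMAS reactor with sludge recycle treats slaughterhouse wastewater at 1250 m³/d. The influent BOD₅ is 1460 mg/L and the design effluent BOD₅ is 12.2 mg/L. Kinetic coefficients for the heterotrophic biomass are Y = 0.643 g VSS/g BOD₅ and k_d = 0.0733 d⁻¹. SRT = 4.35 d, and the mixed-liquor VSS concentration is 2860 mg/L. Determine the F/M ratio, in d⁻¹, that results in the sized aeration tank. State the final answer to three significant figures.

F/M ≈ 0.475 d⁻¹

Rearranging the biomass balance for a CMAS with decay, V = Y·Q·ΔS·θ_c / [X·(1+k_d θ_c)] = 0.643 × 1250 × (1460 − 12.2) × 4.35 / [2860 × (1 + 0.0733 × 4.35)] = 5.06×10^6 / 3772 = 1342 m³.
F/M = applied load / biomass = Q·S₀/(V·X) = 1250 × 1460 / (1342 × 2860) = 0.4755 d⁻¹.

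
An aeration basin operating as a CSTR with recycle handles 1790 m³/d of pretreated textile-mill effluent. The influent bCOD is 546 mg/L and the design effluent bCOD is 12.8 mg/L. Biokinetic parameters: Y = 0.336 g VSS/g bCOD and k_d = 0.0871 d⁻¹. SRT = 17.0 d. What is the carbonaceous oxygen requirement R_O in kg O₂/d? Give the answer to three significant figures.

Observed yield with endogenous decay: Y_obs = Y / (1 + k_d·θ_c) = 0.336 / (1 + 0.0871 × 17.0) = 0.336 / 2.481 = 0.1354 g VSS/g bCOD.
Mass of bCOD removed per day: Q(S₀ − S) = 1790 × 533.2 g/m³ = 954.4 kg/d.
Biomass synthesised: P_X = Y_obs × 954.4 = 129.3 kg VSS/d.
Carbonaceous O₂ demand = substrate oxidised − cell-mass equivalent = 954.4 − 1.42 × 129.3 = 770.9 kg O₂/d.

R_O ≈ 771 kg O₂/d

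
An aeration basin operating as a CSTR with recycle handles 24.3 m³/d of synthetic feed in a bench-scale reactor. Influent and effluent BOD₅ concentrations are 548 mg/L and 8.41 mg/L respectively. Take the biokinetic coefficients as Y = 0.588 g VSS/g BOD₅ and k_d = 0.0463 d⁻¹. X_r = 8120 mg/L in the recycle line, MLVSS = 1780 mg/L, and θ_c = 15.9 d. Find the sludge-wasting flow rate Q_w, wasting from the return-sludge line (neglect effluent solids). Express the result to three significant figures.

Rearranging the biomass balance for a CMAS with decay, V = Y·Q·ΔS·θ_c / [X·(1+k_d θ_c)] = 0.588 × 24.3 × (548 − 8.41) × 15.9 / [1780 × (1 + 0.0463 × 15.9)] = 1.23×10^5 / 3090 = 39.67 m³.
θ_c = V·X/(Q_w·X_r) when wasting from the recycle, so Q_w = V·X/(θ_c·X_r) = 39.67 × 1780 / (15.9 × 8120) = 0.5469 m³/d.

Q_w ≈ 0.547 m³/d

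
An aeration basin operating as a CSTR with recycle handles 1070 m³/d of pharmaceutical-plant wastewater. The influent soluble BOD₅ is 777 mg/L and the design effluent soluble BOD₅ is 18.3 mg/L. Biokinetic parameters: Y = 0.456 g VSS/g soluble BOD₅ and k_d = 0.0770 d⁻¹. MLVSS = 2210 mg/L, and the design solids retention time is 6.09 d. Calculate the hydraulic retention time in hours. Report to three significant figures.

Rearranging the biomass balance for a CMAS with decay, V = Y·Q·ΔS·θ_c / [X·(1+k_d θ_c)] = 0.456 × 1070 × (777 − 18.3) × 6.09 / [2210 × (1 + 0.0770 × 6.09)] = 2.25×10^6 / 3246 = 694.5 m³.
HRT = V/Q = 694.5 m³ / 1070 m³·d⁻¹ = 0.6490 d × 24 = 15.58 h.

τ ≈ 15.6 h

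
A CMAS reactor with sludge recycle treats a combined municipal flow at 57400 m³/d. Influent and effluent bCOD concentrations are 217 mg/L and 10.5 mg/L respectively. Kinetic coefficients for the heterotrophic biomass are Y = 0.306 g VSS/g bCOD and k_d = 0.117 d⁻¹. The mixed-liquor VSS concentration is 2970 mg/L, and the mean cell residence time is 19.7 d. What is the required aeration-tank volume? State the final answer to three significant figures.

From the SRT design equation V = Y Q (S₀−S) θ_c / [X (1 + k_d θ_c)] = 0.306 × 57400 × (217 − 10.5) × 19.7 / [2970 × (1 + 0.117 × 19.7)] = 7.15×10^7 / 9816 = 7280 m³.

V ≈ 7280 m³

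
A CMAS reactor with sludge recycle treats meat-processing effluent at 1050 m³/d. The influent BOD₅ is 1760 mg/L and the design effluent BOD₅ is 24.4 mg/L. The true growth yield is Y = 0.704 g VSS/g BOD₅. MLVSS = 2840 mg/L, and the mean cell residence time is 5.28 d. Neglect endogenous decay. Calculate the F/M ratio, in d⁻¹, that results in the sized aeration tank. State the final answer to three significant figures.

F/M ≈ 0.273 d⁻¹

With k_d = 0 the design equation reduces to V = Y Q (S₀−S) θ_c / X = 0.704 × 1050 × (1760 − 24.4) × 5.28 / 2840 = 2385 m³.
F/M = applied load / biomass = Q·S₀/(V·X) = 1050 × 1760 / (2385 × 2840) = 0.2728 d⁻¹.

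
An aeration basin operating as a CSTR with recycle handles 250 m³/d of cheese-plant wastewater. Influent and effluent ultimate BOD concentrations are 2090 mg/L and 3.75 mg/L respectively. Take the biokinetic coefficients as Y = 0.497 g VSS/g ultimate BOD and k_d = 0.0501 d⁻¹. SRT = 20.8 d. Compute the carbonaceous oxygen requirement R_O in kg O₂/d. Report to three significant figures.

Observed yield with endogenous decay: Y_obs = Y / (1 + k_d·θ_c) = 0.497 / (1 + 0.0501 × 20.8) = 0.497 / 2.042 = 0.2434 g VSS/g ultimate BOD.
Mass of ultimate BOD removed per day: Q(S₀ − S) = 250 × 2086 g/m³ = 521.6 kg/d.
Net sludge production P_X = 0.2434 × 521.6 = 126.9 kg VSS/d.
R_O = Q·ΔS − 1.42 P_X = 521.6 − 180.3 = 341.3 kg O₂/d.

R_O ≈ 341 kg O₂/d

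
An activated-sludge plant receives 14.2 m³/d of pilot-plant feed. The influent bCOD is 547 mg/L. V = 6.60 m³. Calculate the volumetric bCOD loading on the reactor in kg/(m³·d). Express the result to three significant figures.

L_v ≈ 1.18 kg bCOD/(m³·d)

Volumetric loading L_v = Q·S₀ / V = 14.2 × 547 g/m³ / 6.600 m³ = 1177 g/(m³·d) = 1.177 kg bCOD/(m³·d).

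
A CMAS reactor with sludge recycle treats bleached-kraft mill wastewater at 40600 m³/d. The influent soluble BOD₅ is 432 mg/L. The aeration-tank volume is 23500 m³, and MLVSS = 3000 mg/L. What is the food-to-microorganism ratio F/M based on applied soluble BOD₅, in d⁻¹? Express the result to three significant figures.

F/M ≈ 0.249 d⁻¹

F/M = Q·S₀ / (V·X) = 40600 × 432 / (23500 × 3000) = 0.2488 g soluble BOD₅·(g VSS·d)⁻¹.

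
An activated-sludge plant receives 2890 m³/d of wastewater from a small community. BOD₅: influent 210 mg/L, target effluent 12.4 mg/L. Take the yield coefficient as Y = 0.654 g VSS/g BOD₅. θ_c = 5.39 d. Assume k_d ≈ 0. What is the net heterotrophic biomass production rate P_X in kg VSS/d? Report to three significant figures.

Since k_d ≈ 0, Y_obs = Y = 0.654 g VSS/g BOD₅.
Mass of BOD₅ removed per day: Q(S₀ − S) = 2890 × 197.6 g/m³ = 571.1 kg/d.
Net biomass production P_X = Y_obs × Q·(S₀ − S) = 0.6540 × 571.1 = 373.5 kg VSS/d.

P_X ≈ 373 kg VSS/d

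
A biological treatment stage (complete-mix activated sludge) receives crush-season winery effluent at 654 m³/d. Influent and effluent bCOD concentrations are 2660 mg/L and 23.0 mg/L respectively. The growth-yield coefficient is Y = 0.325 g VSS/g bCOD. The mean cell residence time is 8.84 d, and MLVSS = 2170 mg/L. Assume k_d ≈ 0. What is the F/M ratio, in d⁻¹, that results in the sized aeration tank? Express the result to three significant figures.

Biomass mass balance (decay neglected): V·X = Y·Q·(S₀ − S)·θ_c, so V = 0.325 × 654 × (2660 − 23.0) × 8.84 / 2170 = 2283 m³.
F/M = Q·S₀ / (V·X) = 654 × 2660 / (2283 × 2170) = 0.3511 g bCOD·(g VSS·d)⁻¹.

F/M ≈ 0.351 d⁻¹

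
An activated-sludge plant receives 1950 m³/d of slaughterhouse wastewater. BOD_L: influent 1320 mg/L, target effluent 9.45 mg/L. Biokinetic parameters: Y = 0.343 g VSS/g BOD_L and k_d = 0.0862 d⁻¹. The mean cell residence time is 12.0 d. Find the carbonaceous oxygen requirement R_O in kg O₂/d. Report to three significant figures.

R_O ≈ 1940 kg O₂/d

Correct the yield for decay: Y_obs = Y/(1 + k_d θ_c) = 0.343 / (1 + 0.0862 × 12.0) = 0.343 / 2.034 = 0.1686.
Mass of BOD_L removed per day: Q(S₀ − S) = 1950 × 1311 g/m³ = 2556 kg/d.
Net sludge production P_X = 0.1686 × 2556 = 430.9 kg VSS/d.
R_O = Q·ΔS − 1.42 P_X = 2556 − 611.8 = 1944 kg O₂/d.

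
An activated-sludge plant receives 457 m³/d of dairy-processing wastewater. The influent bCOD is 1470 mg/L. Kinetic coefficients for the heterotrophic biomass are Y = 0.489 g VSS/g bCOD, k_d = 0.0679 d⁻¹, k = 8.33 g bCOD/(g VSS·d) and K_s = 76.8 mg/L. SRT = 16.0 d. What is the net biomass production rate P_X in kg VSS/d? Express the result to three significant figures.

P_X ≈ 157 kg VSS/d

From the Monod/SRT balance for a CMAS, S = K_s·(1+k_d θ_c)/[θ_c·(Y k − k_d) − 1] = 76.8 × (1 + 0.0679 × 16.0) / [16.0 × (0.489 × 8.33 − 0.0679) − 1] = 160.2 / 63.09 = 2.540 mg/L.
The observed yield is Y_obs = Y/(1 + k_d·θ_c) = 0.489 / (1 + 0.0679 × 16.0) = 0.489 / 2.086 = 0.2344 g VSS per g bCOD removed.
Substrate removed = Q·(S₀ − S) = 457 m³/d × (1470 − 2.54) g/m³ = 6.71×10^5 g/d = 670.6 kg/d.
So the net sludge growth is P_X = 0.2344 × 670.6 = 157.2 kg VSS/d.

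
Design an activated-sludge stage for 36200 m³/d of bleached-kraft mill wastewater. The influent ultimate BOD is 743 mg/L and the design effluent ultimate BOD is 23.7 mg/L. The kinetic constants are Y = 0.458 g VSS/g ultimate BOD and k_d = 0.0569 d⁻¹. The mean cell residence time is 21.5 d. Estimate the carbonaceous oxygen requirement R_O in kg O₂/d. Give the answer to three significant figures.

R_O ≈ 18400 kg O₂/d

Correct the yield for decay: Y_obs = Y/(1 + k_d θ_c) = 0.458 / (1 + 0.0569 × 21.5) = 0.458 / 2.223 = 0.2060.
ΔS = 743 − 23.7 = 719.3 mg/L, so the substrate removal rate is 36200 × 719.3/1000 = 26039 kg ultimate BOD/d.
Biomass synthesised: P_X = Y_obs × 26039 = 5364 kg VSS/d.
R_O = Q·ΔS − 1.42 P_X = 26039 − 7617 = 18422 kg O₂/d.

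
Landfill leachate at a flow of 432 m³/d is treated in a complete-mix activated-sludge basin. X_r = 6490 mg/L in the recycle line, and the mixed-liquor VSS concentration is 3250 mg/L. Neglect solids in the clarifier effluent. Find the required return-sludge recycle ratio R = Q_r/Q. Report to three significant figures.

R ≈ 1.00

Mass balance around the secondary clarifier (neglecting effluent solids): R = X / (X_r − X) = 3250 / (6490 − 3250) = 1.003.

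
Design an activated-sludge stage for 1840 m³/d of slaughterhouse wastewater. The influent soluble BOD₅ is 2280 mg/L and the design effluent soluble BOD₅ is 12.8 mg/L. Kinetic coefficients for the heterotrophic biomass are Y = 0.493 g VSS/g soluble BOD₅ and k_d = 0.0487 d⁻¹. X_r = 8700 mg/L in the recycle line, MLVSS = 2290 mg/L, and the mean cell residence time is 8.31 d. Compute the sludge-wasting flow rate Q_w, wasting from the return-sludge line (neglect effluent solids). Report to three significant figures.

Q_w ≈ 168 m³/d

Steady-state biomass mass balance: V·X·(1 + k_d·θ_c) = Y·Q·(S₀ − S)·θ_c, so V = 0.493 × 1840 × (2280 − 12.8) × 8.31 / [2290 × (1 + 0.0487 × 8.31)] = 1.71×10^7 / 3217 = 5313 m³.
Q_w = (V·X)/(θ_c X_r) = 5313 × 2290 / (8.31 × 8700) = 168.3 m³/d.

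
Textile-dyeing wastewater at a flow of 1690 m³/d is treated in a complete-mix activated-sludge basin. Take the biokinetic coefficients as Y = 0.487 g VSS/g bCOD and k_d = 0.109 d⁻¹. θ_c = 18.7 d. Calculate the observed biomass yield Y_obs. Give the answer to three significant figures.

Observed yield with endogenous decay: Y_obs = Y / (1 + k_d·θ_c) = 0.487 / (1 + 0.109 × 18.7) = 0.487 / 3.038 = 0.1603 g VSS/g bCOD.

Y_obs ≈ 0.160 g VSS/g bCOD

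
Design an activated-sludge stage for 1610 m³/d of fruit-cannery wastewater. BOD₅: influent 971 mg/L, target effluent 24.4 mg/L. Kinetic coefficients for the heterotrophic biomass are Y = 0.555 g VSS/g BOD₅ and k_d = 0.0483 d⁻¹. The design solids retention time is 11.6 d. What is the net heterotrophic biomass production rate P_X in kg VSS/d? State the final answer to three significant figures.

Observed yield with endogenous decay: Y_obs = Y / (1 + k_d·θ_c) = 0.555 / (1 + 0.0483 × 11.6) = 0.555 / 1.560 = 0.3557 g VSS/g BOD₅.
ΔS = 971 − 24.4 = 946.6 mg/L, so the substrate removal rate is 1610 × 946.6/1000 = 1524 kg BOD₅/d.
Biomass produced: P_X = Y_obs·Q·ΔS = 0.3557 × 1524 ≈ 542.1 kg VSS/d.

P_X ≈ 542 kg VSS/d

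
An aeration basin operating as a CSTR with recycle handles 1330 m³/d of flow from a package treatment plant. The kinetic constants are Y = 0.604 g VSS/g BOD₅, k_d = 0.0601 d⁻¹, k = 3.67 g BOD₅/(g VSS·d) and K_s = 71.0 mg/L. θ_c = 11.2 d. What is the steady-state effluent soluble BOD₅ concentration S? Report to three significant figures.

S ≈ 5.13 mg/L

For a completely mixed reactor with recycle the Lawrence–McCarty relation gives S = K_s·(1 + k_d·θ_c) / [θ_c·(Y·k − k_d) − 1] = 71.0 × (1 + 0.0601 × 11.2) / [11.2 × (0.604 × 3.67 − 0.0601) − 1] = 118.8 / 23.15 = 5.131 mg/L.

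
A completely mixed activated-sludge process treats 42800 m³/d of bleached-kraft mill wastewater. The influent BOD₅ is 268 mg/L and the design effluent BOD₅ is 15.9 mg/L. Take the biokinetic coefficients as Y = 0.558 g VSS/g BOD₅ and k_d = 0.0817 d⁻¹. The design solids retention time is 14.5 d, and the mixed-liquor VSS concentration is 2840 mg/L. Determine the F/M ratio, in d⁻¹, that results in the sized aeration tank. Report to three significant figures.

Rearranging the biomass balance for a CMAS with decay, V = Y·Q·ΔS·θ_c / [X·(1+k_d θ_c)] = 0.558 × 42800 × (268 − 15.9) × 14.5 / [2840 × (1 + 0.0817 × 14.5)] = 8.73×10^7 / 6204 = 14071 m³.
Food-to-microorganism ratio F/M = Q S₀ / (V X) = 42800 × 268 / (14071 × 2840) = 0.2870 d⁻¹.

F/M ≈ 0.287 d⁻¹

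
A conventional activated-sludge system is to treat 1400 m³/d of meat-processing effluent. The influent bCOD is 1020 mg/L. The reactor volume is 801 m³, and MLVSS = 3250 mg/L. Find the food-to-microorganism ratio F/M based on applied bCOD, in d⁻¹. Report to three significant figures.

Food-to-microorganism ratio F/M = Q S₀ / (V X) = 1400 × 1020 / (801.0 × 3250) = 0.5485 d⁻¹.

F/M ≈ 0.549 d⁻¹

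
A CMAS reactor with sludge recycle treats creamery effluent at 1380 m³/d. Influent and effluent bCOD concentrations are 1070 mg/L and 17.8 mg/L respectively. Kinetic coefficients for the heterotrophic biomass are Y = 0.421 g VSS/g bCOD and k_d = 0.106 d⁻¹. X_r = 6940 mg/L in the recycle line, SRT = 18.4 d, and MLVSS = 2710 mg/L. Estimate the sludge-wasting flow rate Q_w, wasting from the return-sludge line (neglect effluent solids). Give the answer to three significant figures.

Q_w ≈ 29.9 m³/d

Steady-state biomass mass balance: V·X·(1 + k_d·θ_c) = Y·Q·(S₀ − S)·θ_c, so V = 0.421 × 1380 × (1070 − 17.8) × 18.4 / [2710 × (1 + 0.106 × 18.4)] = 1.12×10^7 / 7996 = 1407 m³.
Wasting from the return line (neglecting effluent solids): Q_w = V·X / (θ_c·X_r) = 1407 × 2710 / (18.4 × 6940) = 29.86 m³/d.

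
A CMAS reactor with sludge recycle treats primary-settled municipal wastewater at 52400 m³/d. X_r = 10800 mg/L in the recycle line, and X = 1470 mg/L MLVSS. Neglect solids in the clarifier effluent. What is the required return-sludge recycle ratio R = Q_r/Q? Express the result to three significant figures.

R ≈ 0.158

Mass balance around the secondary clarifier (neglecting effluent solids): R = X / (X_r − X) = 1470 / (10800 − 1470) = 0.1576.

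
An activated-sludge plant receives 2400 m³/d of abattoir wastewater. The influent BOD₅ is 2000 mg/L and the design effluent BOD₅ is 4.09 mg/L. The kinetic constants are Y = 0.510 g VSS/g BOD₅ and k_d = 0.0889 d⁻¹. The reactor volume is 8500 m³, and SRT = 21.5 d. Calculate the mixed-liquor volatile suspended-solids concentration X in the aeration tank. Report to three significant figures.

X = Y·Q·ΔS·θ_c / [V·(1 + k_d θ_c)] = 0.510 × 2400 × (2000 − 4.09) × 21.5 / [8500 × (1 + 0.0889 × 21.5)] = 2122 mg/L.

X ≈ 2120 mg/L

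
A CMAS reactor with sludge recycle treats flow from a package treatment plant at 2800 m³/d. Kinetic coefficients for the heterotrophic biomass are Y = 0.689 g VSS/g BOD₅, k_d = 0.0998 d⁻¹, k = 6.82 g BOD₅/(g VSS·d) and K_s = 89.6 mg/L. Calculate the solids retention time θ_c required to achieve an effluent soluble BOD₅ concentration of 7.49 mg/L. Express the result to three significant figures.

θ_c ≈ 3.81 d

Specific growth rate at S = 7.49 mg/L: μ = YkS/(K_s+S) = 0.689·6.82·7.49/(89.6+7.49) = 0.3625 d⁻¹.
1/θ_c = 0.3625 − 0.0998 = 0.2627 d⁻¹, so θ_c = 3.807 d.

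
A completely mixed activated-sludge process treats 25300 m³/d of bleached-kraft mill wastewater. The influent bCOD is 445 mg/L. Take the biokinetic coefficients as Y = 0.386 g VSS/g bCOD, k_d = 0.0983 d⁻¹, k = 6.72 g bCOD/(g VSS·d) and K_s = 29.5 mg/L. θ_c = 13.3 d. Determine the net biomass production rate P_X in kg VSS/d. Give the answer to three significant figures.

For a completely mixed reactor with recycle the Lawrence–McCarty relation gives S = K_s·(1 + k_d·θ_c) / [θ_c·(Y·k − k_d) − 1] = 29.5 × (1 + 0.0983 × 13.3) / [13.3 × (0.386 × 6.72 − 0.0983) − 1] = 68.07 / 32.19 = 2.114 mg/L.
Correct the yield for decay: Y_obs = Y/(1 + k_d θ_c) = 0.386 / (1 + 0.0983 × 13.3) = 0.386 / 2.307 = 0.1673.
Mass of bCOD removed per day: Q(S₀ − S) = 25300 × 442.9 g/m³ = 11205 kg/d.
Net biomass production P_X = Y_obs × Q·(S₀ − S) = 0.1673 × 11205 = 1874 kg VSS/d.

P_X ≈ 1870 kg VSS/d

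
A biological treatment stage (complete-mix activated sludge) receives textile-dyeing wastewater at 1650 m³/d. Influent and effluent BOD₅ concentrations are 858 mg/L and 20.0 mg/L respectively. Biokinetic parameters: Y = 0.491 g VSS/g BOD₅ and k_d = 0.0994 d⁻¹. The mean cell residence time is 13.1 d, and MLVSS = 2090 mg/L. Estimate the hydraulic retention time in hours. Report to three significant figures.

τ ≈ 26.9 h

From the SRT design equation V = Y Q (S₀−S) θ_c / [X (1 + k_d θ_c)] = 0.491 × 1650 × (858 − 20.0) × 13.1 / [2090 × (1 + 0.0994 × 13.1)] = 8.89×10^6 / 4811 = 1848 m³.
Hydraulic retention time τ = V/Q = 1848 / 1650 = 1.120 d = 26.89 h.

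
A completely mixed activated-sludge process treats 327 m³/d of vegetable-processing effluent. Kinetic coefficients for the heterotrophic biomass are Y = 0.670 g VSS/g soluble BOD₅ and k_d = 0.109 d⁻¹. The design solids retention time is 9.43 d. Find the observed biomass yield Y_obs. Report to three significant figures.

Y_obs = Y / (1 + k_d θ_c) = 0.670 / (1 + 0.109 × 9.43) = 0.670 / 2.028 = 0.3304.

Y_obs ≈ 0.330 g VSS/g soluble BOD₅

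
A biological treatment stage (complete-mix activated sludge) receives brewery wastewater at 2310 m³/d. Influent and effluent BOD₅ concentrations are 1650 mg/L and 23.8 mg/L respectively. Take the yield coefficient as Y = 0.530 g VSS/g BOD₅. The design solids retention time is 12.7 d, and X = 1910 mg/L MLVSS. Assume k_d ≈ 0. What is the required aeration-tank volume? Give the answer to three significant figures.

Biomass mass balance (decay neglected): V·X = Y·Q·(S₀ − S)·θ_c, so V = 0.530 × 2310 × (1650 − 23.8) × 12.7 / 1910 = 13238 m³.

V ≈ 13200 m³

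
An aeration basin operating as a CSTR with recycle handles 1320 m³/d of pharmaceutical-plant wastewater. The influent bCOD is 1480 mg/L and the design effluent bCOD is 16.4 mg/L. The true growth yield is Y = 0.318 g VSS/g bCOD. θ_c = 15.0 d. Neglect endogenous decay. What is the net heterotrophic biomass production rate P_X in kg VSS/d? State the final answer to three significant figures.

With endogenous decay neglected, the observed yield equals the true yield: Y_obs = Y = 0.318 g VSS/g bCOD.
Substrate removed = Q·(S₀ − S) = 1320 m³/d × (1480 − 16.4) g/m³ = 1.93×10^6 g/d = 1932 kg/d.
Biomass produced: P_X = Y_obs·Q·ΔS = 0.3180 × 1932 ≈ 614.4 kg VSS/d.

P_X ≈ 614 kg VSS/d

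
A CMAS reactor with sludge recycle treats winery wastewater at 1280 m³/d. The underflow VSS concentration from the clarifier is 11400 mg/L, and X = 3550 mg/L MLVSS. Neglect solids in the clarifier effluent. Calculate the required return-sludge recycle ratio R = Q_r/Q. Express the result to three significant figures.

Solids balance on the clarifier gives (1+R)X = R·X_r, so R = X/(X_r − X) = 3550 / (11400 − 3550) = 0.4522.

R ≈ 0.452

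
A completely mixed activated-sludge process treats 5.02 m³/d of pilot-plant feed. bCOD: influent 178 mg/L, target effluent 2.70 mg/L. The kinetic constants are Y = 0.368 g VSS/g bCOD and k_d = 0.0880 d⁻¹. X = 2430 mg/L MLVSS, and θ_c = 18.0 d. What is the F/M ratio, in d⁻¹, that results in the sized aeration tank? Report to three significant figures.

From the SRT design equation V = Y Q (S₀−S) θ_c / [X (1 + k_d θ_c)] = 0.368 × 5.02 × (178 − 2.70) × 18.0 / [2430 × (1 + 0.0880 × 18.0)] = 5.83×10^3 / 6279 = 0.9283 m³.
F/M = Q·S₀ / (V·X) = 5.02 × 178 / (0.9283 × 2430) = 0.3961 g bCOD·(g VSS·d)⁻¹.

F/M ≈ 0.396 d⁻¹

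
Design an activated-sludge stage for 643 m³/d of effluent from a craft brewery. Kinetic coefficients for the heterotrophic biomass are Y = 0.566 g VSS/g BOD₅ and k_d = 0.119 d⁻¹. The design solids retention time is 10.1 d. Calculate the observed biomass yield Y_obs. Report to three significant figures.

Y_obs ≈ 0.257 g VSS/g BOD₅

The observed yield is Y_obs = Y/(1 + k_d·θ_c) = 0.566 / (1 + 0.119 × 10.1) = 0.566 / 2.202 = 0.2571 g VSS per g BOD₅ removed.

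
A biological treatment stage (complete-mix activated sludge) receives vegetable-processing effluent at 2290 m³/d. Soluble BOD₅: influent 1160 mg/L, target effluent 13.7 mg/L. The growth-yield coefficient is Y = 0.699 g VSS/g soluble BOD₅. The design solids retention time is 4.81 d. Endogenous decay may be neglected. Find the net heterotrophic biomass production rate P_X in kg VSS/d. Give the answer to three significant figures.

P_X ≈ 1830 kg VSS/d

No decay correction is needed, so Y_obs = Y = 0.699.
Substrate removed = Q·(S₀ − S) = 2290 m³/d × (1160 − 13.7) g/m³ = 2.63×10^6 g/d = 2625 kg/d.
P_X = Y_obs · Q(S₀ − S) = 0.6990 × 2625 = 1835 kg VSS/d.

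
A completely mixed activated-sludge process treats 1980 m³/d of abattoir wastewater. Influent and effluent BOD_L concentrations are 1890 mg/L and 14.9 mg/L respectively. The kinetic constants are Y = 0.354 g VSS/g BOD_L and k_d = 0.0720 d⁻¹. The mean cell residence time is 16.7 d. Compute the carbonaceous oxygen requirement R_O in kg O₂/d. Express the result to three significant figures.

Observed yield with endogenous decay: Y_obs = Y / (1 + k_d·θ_c) = 0.354 / (1 + 0.0720 × 16.7) = 0.354 / 2.202 = 0.1607 g VSS/g BOD_L.
Q·(S₀ − S) = 1980 × (1890 − 14.9) × 10⁻³ = 3713 kg/d removed.
Biomass synthesised: P_X = Y_obs × 3713 = 596.8 kg VSS/d.
Carbonaceous O₂ demand = substrate oxidised − cell-mass equivalent = 3713 − 1.42 × 596.8 = 2865 kg O₂/d.

R_O ≈ 2870 kg O₂/d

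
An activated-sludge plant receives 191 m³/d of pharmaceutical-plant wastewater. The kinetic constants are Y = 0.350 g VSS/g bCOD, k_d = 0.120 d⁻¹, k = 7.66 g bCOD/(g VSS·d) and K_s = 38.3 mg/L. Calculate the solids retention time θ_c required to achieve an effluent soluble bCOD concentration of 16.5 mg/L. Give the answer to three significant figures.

At the target effluent, Y k S/(K_s+S) = 0.350×7.66×16.5/54.80 = 0.8072 d⁻¹.
θ_c = 1/(μ − k_d) = 1/(0.8072 − 0.120) = 1/0.6872 = 1.455 d.

θ_c ≈ 1.46 d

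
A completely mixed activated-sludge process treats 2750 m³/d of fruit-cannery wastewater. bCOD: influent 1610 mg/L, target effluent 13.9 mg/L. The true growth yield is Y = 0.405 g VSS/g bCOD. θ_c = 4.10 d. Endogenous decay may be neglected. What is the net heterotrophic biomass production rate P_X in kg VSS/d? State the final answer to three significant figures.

Since k_d ≈ 0, Y_obs = Y = 0.405 g VSS/g bCOD.
ΔS = 1610 − 13.9 = 1596 mg/L, so the substrate removal rate is 2750 × 1596/1000 = 4389 kg bCOD/d.
P_X = Y_obs · Q(S₀ − S) = 0.4050 × 4389 = 1778 kg VSS/d.

P_X ≈ 1780 kg VSS/d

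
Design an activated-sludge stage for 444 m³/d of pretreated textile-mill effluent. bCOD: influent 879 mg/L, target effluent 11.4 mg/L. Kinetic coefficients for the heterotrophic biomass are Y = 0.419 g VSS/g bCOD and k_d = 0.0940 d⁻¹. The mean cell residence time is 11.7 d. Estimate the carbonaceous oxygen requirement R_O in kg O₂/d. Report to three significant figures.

R_O ≈ 276 kg O₂/d

The observed yield is Y_obs = Y/(1 + k_d·θ_c) = 0.419 / (1 + 0.0940 × 11.7) = 0.419 / 2.100 = 0.1995 g VSS per g bCOD removed.
Mass of bCOD removed per day: Q(S₀ − S) = 444 × 867.6 g/m³ = 385.2 kg/d.
Biomass synthesised: P_X = Y_obs × 385.2 = 76.87 kg VSS/d.
Carbonaceous O₂ demand = substrate oxidised − cell-mass equivalent = 385.2 − 1.42 × 76.87 = 276.1 kg O₂/d.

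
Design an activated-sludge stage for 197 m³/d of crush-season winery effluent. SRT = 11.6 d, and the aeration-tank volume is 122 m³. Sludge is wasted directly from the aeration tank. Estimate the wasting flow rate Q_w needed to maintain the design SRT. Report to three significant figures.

Wasting from the aeration tank: Q_w = V / θ_c = 122.0 / 11.6 = 10.52 m³/d.

Q_w ≈ 10.5 m³/d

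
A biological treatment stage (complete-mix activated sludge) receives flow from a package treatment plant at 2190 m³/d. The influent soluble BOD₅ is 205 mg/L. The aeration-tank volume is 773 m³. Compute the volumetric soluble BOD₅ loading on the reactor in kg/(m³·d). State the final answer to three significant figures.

Applied soluble BOD₅ load per unit volume = Q·S₀/V = (2190 × 205/1000)/773.0 = 0.5808 kg soluble BOD₅·m⁻³·d⁻¹.

L_v ≈ 0.581 kg soluble BOD₅/(m³·d)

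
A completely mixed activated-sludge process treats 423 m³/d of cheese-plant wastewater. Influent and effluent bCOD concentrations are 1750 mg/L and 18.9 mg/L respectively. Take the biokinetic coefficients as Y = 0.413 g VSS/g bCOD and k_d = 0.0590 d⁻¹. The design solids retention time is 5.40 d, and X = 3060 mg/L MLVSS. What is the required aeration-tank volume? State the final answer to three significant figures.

Rearranging the biomass balance for a CMAS with decay, V = Y·Q·ΔS·θ_c / [X·(1+k_d θ_c)] = 0.413 × 423 × (1750 − 18.9) × 5.40 / [3060 × (1 + 0.0590 × 5.40)] = 1.63×10^6 / 4035 = 404.7 m³.

V ≈ 405 m³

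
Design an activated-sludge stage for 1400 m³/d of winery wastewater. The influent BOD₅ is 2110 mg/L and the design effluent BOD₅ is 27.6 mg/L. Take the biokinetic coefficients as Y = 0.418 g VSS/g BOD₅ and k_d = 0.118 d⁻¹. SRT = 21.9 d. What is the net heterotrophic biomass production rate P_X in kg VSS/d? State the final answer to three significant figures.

P_X ≈ 340 kg VSS/d

Correct the yield for decay: Y_obs = Y/(1 + k_d θ_c) = 0.418 / (1 + 0.118 × 21.9) = 0.418 / 3.584 = 0.1166.
ΔS = 2110 − 27.6 = 2082 mg/L, so the substrate removal rate is 1400 × 2082/1000 = 2915 kg BOD₅/d.
Net biomass production P_X = Y_obs × Q·(S₀ − S) = 0.1166 × 2915 = 340.0 kg VSS/d.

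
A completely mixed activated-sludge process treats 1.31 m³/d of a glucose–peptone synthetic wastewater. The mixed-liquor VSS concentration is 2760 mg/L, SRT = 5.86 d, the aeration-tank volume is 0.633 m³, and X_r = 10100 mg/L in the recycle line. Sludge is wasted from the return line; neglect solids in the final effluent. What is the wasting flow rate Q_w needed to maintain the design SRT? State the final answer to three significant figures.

Wasting from the return line (neglecting effluent solids): Q_w = V·X / (θ_c·X_r) = 0.6330 × 2760 / (5.86 × 10100) = 0.02952 m³/d.

Q_w ≈ 0.0295 m³/d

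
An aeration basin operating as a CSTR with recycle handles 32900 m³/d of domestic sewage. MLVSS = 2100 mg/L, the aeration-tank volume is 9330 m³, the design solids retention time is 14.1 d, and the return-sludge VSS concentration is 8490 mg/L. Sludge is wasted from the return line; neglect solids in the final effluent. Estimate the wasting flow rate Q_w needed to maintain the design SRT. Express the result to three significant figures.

Wasting from the return line (neglecting effluent solids): Q_w = V·X / (θ_c·X_r) = 9330 × 2100 / (14.1 × 8490) = 163.7 m³/d.

Q_w ≈ 164 m³/d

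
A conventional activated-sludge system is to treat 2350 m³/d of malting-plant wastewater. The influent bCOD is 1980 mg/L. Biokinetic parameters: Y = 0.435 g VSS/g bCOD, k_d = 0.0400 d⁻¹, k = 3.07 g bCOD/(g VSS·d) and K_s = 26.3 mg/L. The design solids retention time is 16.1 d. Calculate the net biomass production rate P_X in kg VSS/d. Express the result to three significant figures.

For a completely mixed reactor with recycle the Lawrence–McCarty relation gives S = K_s·(1 + k_d·θ_c) / [θ_c·(Y·k − k_d) − 1] = 26.3 × (1 + 0.0400 × 16.1) / [16.1 × (0.435 × 3.07 − 0.0400) − 1] = 43.24 / 19.86 = 2.177 mg/L.
Correct the yield for decay: Y_obs = Y/(1 + k_d θ_c) = 0.435 / (1 + 0.0400 × 16.1) = 0.435 / 1.644 = 0.2646.
Q·(S₀ − S) = 2350 × (1980 − 2.18) × 10⁻³ = 4648 kg/d removed.
Biomass produced: P_X = Y_obs·Q·ΔS = 0.2646 × 4648 ≈ 1230 kg VSS/d.

P_X ≈ 1230 kg VSS/d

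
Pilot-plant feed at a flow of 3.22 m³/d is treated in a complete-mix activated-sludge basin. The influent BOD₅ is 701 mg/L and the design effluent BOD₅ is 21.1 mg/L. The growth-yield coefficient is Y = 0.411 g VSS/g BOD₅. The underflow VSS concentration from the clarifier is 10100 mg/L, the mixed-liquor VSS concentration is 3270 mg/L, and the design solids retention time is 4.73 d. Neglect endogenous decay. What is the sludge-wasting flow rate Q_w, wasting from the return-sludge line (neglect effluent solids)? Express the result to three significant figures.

Q_w ≈ 0.0891 m³/d

With k_d = 0 the design equation reduces to V = Y Q (S₀−S) θ_c / X = 0.411 × 3.22 × (701 − 21.1) × 4.73 / 3270 = 1.302 m³.
Wasting from the return line (neglecting effluent solids): Q_w = V·X / (θ_c·X_r) = 1.302 × 3270 / (4.73 × 10100) = 0.08909 m³/d.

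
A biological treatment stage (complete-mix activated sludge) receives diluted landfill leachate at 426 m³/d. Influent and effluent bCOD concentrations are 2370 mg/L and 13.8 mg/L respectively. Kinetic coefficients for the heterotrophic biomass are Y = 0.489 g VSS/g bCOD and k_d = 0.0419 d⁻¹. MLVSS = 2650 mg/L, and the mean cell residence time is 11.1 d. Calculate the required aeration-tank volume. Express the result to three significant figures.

From the SRT design equation V = Y Q (S₀−S) θ_c / [X (1 + k_d θ_c)] = 0.489 × 426 × (2370 − 13.8) × 11.1 / [2650 × (1 + 0.0419 × 11.1)] = 5.45×10^6 / 3882 = 1403 m³.

V ≈ 1400 m³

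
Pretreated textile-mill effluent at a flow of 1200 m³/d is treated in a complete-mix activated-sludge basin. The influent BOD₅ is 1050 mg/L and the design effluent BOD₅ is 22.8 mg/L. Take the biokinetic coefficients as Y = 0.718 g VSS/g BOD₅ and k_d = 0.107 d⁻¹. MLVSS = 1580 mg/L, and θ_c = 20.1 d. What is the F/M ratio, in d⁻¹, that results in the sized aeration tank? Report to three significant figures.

F/M ≈ 0.223 d⁻¹

Steady-state biomass mass balance: V·X·(1 + k_d·θ_c) = Y·Q·(S₀ − S)·θ_c, so V = 0.718 × 1200 × (1050 − 22.8) × 20.1 / [1580 × (1 + 0.107 × 20.1)] = 1.78×10^7 / 4978 = 3573 m³.
Food-to-microorganism ratio F/M = Q S₀ / (V X) = 1200 × 1050 / (3573 × 1580) = 0.2232 d⁻¹.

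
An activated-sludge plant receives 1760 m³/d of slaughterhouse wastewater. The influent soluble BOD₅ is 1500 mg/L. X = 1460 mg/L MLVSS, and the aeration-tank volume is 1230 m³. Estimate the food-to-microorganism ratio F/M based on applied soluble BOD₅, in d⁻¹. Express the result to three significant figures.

F/M ≈ 1.47 d⁻¹

Food-to-microorganism ratio F/M = Q S₀ / (V X) = 1760 × 1500 / (1230 × 1460) = 1.470 d⁻¹.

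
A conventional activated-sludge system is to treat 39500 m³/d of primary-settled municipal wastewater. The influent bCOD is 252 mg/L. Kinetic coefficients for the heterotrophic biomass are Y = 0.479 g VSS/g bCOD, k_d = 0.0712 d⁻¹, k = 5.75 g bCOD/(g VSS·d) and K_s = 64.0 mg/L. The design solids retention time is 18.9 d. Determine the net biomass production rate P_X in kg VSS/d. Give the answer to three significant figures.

P_X ≈ 2010 kg VSS/d

For a completely mixed reactor with recycle the Lawrence–McCarty relation gives S = K_s·(1 + k_d·θ_c) / [θ_c·(Y·k − k_d) − 1] = 64.0 × (1 + 0.0712 × 18.9) / [18.9 × (0.479 × 5.75 − 0.0712) − 1] = 150.1 / 49.71 = 3.020 mg/L.
Y_obs = Y / (1 + k_d θ_c) = 0.479 / (1 + 0.0712 × 18.9) = 0.479 / 2.346 = 0.2042.
Q·(S₀ − S) = 39500 × (252 − 3.02) × 10⁻³ = 9835 kg/d removed.
Net biomass production P_X = Y_obs × Q·(S₀ − S) = 0.2042 × 9835 = 2008 kg VSS/d.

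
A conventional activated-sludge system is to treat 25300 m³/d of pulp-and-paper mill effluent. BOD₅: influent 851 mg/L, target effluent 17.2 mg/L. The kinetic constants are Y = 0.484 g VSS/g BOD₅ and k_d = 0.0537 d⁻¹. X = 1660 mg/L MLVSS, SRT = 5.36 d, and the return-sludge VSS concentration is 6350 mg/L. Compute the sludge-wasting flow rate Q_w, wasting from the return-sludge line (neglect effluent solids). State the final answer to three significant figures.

Q_w ≈ 1250 m³/d

Steady-state biomass mass balance: V·X·(1 + k_d·θ_c) = Y·Q·(S₀ − S)·θ_c, so V = 0.484 × 25300 × (851 − 17.2) × 5.36 / [1660 × (1 + 0.0537 × 5.36)] = 5.47×10^7 / 2138 = 25599 m³.
Wasting from the return line (neglecting effluent solids): Q_w = V·X / (θ_c·X_r) = 25599 × 1660 / (5.36 × 6350) = 1249 m³/d.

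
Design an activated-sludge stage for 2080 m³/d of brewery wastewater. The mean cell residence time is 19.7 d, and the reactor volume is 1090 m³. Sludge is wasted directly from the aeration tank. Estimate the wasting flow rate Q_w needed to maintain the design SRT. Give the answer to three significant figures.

For wasting at MLVSS concentration, Q_w = V/θ_c = 1090/19.7 = 55.33 m³/d.

Q_w ≈ 55.3 m³/d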